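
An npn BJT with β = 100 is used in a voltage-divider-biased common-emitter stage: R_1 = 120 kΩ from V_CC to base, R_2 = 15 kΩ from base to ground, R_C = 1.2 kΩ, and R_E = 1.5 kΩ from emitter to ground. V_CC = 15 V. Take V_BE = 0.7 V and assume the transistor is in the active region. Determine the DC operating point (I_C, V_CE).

Thevenize the base divider: V_Th = V_CC·R_2/(R_1+R_2) = 15×15/135 = 1.67 V, R_Th = R_1‖R_2 = 13.3 kΩ.
Base-emitter loop: V_Th = I_B·R_Th + V_BE + (β+1)I_B·R_E, so I_B = (1.67 − 0.7) / (13.3 + 101×1.5) = 0.00586 mA.
I_C = β·I_B = 100×0.00586 = 0.586 mA, and I_E = (β+1)I_B = 0.592 mA.
V_CE = V_CC − I_C·R_C − I_E·R_E = 15 − 0.586×1.2 − 0.592×1.5 = 13.4 V.
V_CE = 13.4 V > 0.2 V confirms active-region operation.

I_C ≈ 0.59 mA, V_CE ≈ 13 V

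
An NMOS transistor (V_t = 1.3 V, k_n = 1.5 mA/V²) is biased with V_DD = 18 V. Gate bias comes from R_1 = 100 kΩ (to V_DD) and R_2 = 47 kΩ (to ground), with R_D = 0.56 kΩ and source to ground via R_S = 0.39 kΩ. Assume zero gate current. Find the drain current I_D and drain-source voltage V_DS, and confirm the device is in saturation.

V_G = V_DD·R_2/(R_1+R_2) = 18×47/147 = 5.76 V.
Assume saturation: I_D = (k_n/2)(V_GS − V_t)² with V_GS = V_G − I_D·R_S = 5.76 − 0.39·I_D.
Substituting gives 0.114·I_D² − 3.61·I_D + 14.9 = 0, with roots I_D = 4.88 or 26.7 mA.
The root I_D = 26.7 mA gives V_GS = -4.67 V ≤ V_t, so take I_D = 4.88 mA.
Then V_GS = 3.85 V and V_DS = V_DD − I_D(R_D+R_S) = 18 − 4.88×0.95 = 13.4 V.
Saturation requires V_DS ≥ V_GS − V_t = 2.55 V; 13.4 ≥ 2.55 ✓.

I_D ≈ 4.9 mA, V_DS ≈ 13 V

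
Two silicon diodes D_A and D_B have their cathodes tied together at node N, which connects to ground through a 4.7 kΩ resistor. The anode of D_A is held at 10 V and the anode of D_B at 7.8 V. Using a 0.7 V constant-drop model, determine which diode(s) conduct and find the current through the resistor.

Assume both conduct. Then node N would need to be at both 10−0.7 = 9.3 V and 7.8−0.7 = 7.1 V, which is impossible.
Assume only D_A conducts: V_N = 10 − 0.7 = 9.3 V, so I_R = 9.3/4.7 = 1.98 mA.
Check D_B: its anode-to-cathode voltage is 7.8 − 9.3 = -1.5 V < 0.7 V, so it is off. The assumption is consistent.

Only D_A conducts; I_R ≈ 2 mA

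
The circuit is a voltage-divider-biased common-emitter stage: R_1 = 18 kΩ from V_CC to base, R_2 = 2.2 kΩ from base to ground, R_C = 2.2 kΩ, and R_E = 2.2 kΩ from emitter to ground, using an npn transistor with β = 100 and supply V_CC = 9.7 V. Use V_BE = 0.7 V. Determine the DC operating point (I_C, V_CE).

I_C ≈ 0.16 mA, V_CE ≈ 9 V

Thevenize the base divider: V_Th = V_CC·R_2/(R_1+R_2) = 9.7×2.2/20.2 = 1.06 V, R_Th = R_1‖R_2 = 1.96 kΩ.
Base-emitter loop: V_Th = I_B·R_Th + V_BE + (β+1)I_B·R_E, so I_B = (1.06 − 0.7) / (1.96 + 101×2.2) = 0.00159 mA.
I_C = β·I_B = 100×0.00159 = 0.159 mA, and I_E = (β+1)I_B = 0.161 mA.
V_CE = V_CC − I_C·R_C − I_E·R_E = 9.7 − 0.159×2.2 − 0.161×2.2 = 9 V.
V_CE = 9 V > 0.2 V confirms active-region operation.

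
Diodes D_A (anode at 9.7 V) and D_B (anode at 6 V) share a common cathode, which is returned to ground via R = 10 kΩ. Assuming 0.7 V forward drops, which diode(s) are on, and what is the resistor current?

Assume both conduct. Then node N would need to be at both 9.7−0.7 = 9 V and 6−0.7 = 5.3 V, which is impossible.
Assume only D_A conducts: V_N = 9.7 − 0.7 = 9 V, so I_R = 9/10 = 0.9 mA.
Check D_B: its anode-to-cathode voltage is 6 − 9 = -3 V < 0.7 V, so it is off. The assumption is consistent.

Only D_A conducts; I_R ≈ 0.9 mA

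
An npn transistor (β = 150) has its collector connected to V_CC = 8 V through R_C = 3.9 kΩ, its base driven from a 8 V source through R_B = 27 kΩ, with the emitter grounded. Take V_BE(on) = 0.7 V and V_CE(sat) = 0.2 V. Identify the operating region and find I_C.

saturation; I_C ≈ 2 mA

Assume active: I_B = (8 − 0.7)/27 = 0.27 mA, giving I_C = β·I_B = 40.6 mA.
But then V_CE = 8 − 40.6×3.9 = -150 V < V_CE(sat) = 0.2 V — impossible in the active region.
So the transistor is saturated. With V_CE = 0.2 V, I_C = (V_CC − 0.2)/R_C = 7.8/3.9 = 2 mA.
Check: β·I_B = 40.6 mA > I_C = 2 mA, confirming saturation.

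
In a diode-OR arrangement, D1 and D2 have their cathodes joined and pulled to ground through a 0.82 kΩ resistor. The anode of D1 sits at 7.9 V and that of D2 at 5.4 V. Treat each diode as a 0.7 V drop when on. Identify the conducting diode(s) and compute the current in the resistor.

Assume both conduct. Then node N would need to be at both 7.9−0.7 = 7.2 V and 5.4−0.7 = 4.7 V, which is impossible.
Assume only D1 conducts: V_N = 7.9 − 0.7 = 7.2 V, so I_R = 7.2/0.82 = 8.78 mA.
Check D2: its anode-to-cathode voltage is 5.4 − 7.2 = -1.8 V < 0.7 V, so it is off. The assumption is consistent.

Only D1 conducts; I_R ≈ 8.8 mA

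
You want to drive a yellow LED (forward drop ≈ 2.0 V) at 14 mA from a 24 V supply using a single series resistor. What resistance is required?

R ≈ 1.6 kΩ

The resistor drops V_S − V_D = 24 − 2.0 = 22 V at 14 mA.
R = 22 V / 14 mA = 1.57 kΩ.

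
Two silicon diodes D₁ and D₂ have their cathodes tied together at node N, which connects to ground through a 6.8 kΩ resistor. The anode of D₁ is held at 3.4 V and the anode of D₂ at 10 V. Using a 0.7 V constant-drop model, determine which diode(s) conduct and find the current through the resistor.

Assume both conduct. Then node N would need to be at both 3.4−0.7 = 2.7 V and 10−0.7 = 9.3 V, which is impossible.
Assume only D₂ conducts: V_N = 10 − 0.7 = 9.3 V, so I_R = 9.3/6.8 = 1.37 mA.
Check D₁: its anode-to-cathode voltage is 3.4 − 9.3 = -5.9 V < 0.7 V, so it is off. The assumption is consistent.

Only D₂ conducts; I_R ≈ 1.4 mA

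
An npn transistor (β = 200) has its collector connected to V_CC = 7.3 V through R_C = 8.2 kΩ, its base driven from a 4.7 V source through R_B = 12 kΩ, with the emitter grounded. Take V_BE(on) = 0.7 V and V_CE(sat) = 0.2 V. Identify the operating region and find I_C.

saturation; I_C ≈ 0.87 mA

Assume active: I_B = (4.7 − 0.7)/12 = 0.333 mA, giving I_C = β·I_B = 66.7 mA.
But then V_CE = 7.3 − 66.7×8.2 = -539 V < V_CE(sat) = 0.2 V — impossible in the active region.
So the transistor is saturated. With V_CE = 0.2 V, I_C = (V_CC − 0.2)/R_C = 7.1/8.2 = 0.866 mA.
Check: β·I_B = 66.7 mA > I_C = 0.866 mA, confirming saturation.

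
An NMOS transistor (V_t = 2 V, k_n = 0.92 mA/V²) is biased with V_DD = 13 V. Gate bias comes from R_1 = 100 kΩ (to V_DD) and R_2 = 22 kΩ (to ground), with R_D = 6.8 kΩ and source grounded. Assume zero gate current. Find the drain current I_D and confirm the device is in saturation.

I_D ≈ 0.055 mA

V_G = V_DD·R_2/(R_1+R_2) = 13×22/122 = 2.34 V. With the source grounded, V_GS = V_G = 2.34 V.
Assume saturation: I_D = (k_n/2)(V_GS − V_t)² = (0.92/2)×(2.34 − 2)² = 0.46×0.344² = 0.0545 mA.
V_DS = V_DD − I_D·R_D = 13 − 0.0545×6.8 = 12.6 V.
Saturation requires V_DS ≥ V_GS − V_t = 0.344 V; 12.6 ≥ 0.344 ✓.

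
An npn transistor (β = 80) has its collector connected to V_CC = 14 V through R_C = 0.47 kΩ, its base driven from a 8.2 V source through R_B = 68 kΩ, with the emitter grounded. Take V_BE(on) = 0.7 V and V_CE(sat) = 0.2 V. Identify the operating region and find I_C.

active; I_C ≈ 8.8 mA

Assume active. Base-emitter loop: I_B = (V_BB − V_BE)/R_B = (8.2 − 0.7)/68 = 0.11 mA.
I_C = β·I_B = 80×0.11 = 8.82 mA.
V_CE = V_CC − I_C·R_C = 14 − 8.82×0.47 = 9.85 V > V_CE(sat), so the active-region assumption holds.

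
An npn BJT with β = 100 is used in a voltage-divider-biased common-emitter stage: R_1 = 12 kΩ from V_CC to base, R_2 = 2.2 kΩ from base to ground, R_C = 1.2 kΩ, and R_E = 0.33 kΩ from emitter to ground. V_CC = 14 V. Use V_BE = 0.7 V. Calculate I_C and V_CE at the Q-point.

Thevenize the base divider: V_Th = V_CC·R_2/(R_1+R_2) = 14×2.2/14.2 = 2.17 V, R_Th = R_1‖R_2 = 1.86 kΩ.
Base-emitter loop: V_Th = I_B·R_Th + V_BE + (β+1)I_B·R_E, so I_B = (2.17 − 0.7) / (1.86 + 101×0.33) = 0.0417 mA.
I_C = β·I_B = 100×0.0417 = 4.17 mA, and I_E = (β+1)I_B = 4.22 mA.
V_CE = V_CC − I_C·R_C − I_E·R_E = 14 − 4.17×1.2 − 4.22×0.33 = 7.6 V.
V_CE = 7.6 V > 0.2 V confirms active-region operation.

I_C ≈ 4.2 mA, V_CE ≈ 7.6 V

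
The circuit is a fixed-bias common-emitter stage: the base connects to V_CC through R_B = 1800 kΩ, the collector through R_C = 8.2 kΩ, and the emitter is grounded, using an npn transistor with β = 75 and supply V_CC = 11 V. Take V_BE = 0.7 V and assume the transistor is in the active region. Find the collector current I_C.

Base loop: V_CC = I_B·R_B + V_BE, so I_B = (11 − 0.7)/1800 kΩ = 0.00572 mA.
In the active region I_C = β·I_B = 75 × 0.00572 = 0.429 mA.
Collector loop: V_CE = V_CC − I_C·R_C = 11 − 0.429×8.2 = 7.48 V.
Since V_CE = 7.48 V > V_CE(sat) ≈ 0.2 V, the transistor is in the active region as assumed.

I_C ≈ 0.43 mA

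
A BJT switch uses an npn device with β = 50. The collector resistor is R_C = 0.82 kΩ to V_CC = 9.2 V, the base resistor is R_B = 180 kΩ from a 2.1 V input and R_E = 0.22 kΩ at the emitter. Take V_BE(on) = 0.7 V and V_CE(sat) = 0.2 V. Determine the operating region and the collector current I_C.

active; I_C ≈ 0.37 mA

Assume active. Base-emitter loop: I_B = (V_BB − V_BE)/(R_B + (β+1)R_E) = (2.1 − 0.7)/(180 + 51×0.22) = 0.00732 mA.
I_C = β·I_B = 50×0.00732 = 0.366 mA.
V_CE = V_CC − I_C·R_C − I_E·R_E = 9.2 − 0.366×0.82 − 0.373×0.22 = 8.82 V > V_CE(sat), so the active-region assumption holds.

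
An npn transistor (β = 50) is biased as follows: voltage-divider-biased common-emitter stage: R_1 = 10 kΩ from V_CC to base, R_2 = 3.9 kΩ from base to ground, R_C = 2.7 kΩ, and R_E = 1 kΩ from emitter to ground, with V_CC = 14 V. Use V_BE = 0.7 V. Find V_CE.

Thevenize the base divider: V_Th = V_CC·R_2/(R_1+R_2) = 14×3.9/13.9 = 3.93 V, R_Th = R_1‖R_2 = 2.81 kΩ.
Base-emitter loop: V_Th = I_B·R_Th + V_BE + (β+1)I_B·R_E, so I_B = (3.93 − 0.7) / (2.81 + 51×1) = 0.06 mA.
I_C = β·I_B = 50×0.06 = 3 mA, and I_E = (β+1)I_B = 3.06 mA.
V_CE = V_CC − I_C·R_C − I_E·R_E = 14 − 3×2.7 − 3.06×1 = 2.84 V.
V_CE = 2.84 V > 0.2 V confirms active-region operation.

V_CE ≈ 2.8 V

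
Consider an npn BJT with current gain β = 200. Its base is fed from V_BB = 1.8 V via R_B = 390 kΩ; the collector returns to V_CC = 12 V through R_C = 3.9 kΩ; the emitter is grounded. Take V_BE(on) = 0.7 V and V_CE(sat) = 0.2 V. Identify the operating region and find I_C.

Assume active. Base-emitter loop: I_B = (V_BB − V_BE)/R_B = (1.8 − 0.7)/390 = 0.00282 mA.
I_C = β·I_B = 200×0.00282 = 0.564 mA.
V_CE = V_CC − I_C·R_C = 12 − 0.564×3.9 = 9.8 V > V_CE(sat), so the active-region assumption holds.

active; I_C ≈ 0.56 mA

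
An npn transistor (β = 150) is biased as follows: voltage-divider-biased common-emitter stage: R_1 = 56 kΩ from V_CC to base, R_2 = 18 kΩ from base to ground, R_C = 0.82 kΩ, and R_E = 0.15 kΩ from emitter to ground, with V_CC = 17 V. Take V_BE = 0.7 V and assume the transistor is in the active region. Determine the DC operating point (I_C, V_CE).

Thevenize the base divider: V_Th = V_CC·R_2/(R_1+R_2) = 17×18/74 = 4.14 V, R_Th = R_1‖R_2 = 13.6 kΩ.
Base-emitter loop: V_Th = I_B·R_Th + V_BE + (β+1)I_B·R_E, so I_B = (4.14 − 0.7) / (13.6 + 151×0.15) = 0.0947 mA.
I_C = β·I_B = 150×0.0947 = 14.2 mA, and I_E = (β+1)I_B = 14.3 mA.
V_CE = V_CC − I_C·R_C − I_E·R_E = 17 − 14.2×0.82 − 14.3×0.15 = 3.21 V.
V_CE = 3.21 V > 0.2 V confirms active-region operation.

I_C ≈ 14 mA, V_CE ≈ 3.2 V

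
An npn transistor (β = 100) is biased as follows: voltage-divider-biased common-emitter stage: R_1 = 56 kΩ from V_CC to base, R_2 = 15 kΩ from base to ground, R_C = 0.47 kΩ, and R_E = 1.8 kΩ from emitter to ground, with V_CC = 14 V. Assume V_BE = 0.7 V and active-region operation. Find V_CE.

Thevenize the base divider: V_Th = V_CC·R_2/(R_1+R_2) = 14×15/71 = 2.96 V, R_Th = R_1‖R_2 = 11.8 kΩ.
Base-emitter loop: V_Th = I_B·R_Th + V_BE + (β+1)I_B·R_E, so I_B = (2.96 − 0.7) / (11.8 + 101×1.8) = 0.0117 mA.
I_C = β·I_B = 100×0.0117 = 1.17 mA, and I_E = (β+1)I_B = 1.18 mA.
V_CE = V_CC − I_C·R_C − I_E·R_E = 14 − 1.17×0.47 − 1.18×1.8 = 11.3 V.
V_CE = 11.3 V > 0.2 V confirms active-region operation.

V_CE ≈ 11 V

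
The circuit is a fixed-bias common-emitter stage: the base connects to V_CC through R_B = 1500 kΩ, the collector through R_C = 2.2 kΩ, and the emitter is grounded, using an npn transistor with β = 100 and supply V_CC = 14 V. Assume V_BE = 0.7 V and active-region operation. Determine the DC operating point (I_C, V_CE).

I_C ≈ 0.89 mA, V_CE ≈ 12 V

Base loop: V_CC = I_B·R_B + V_BE, so I_B = (14 − 0.7)/1500 kΩ = 0.00887 mA.
In the active region I_C = β·I_B = 100 × 0.00887 = 0.887 mA.
Collector loop: V_CE = V_CC − I_C·R_C = 14 − 0.887×2.2 = 12 V.
Since V_CE = 12 V > V_CE(sat) ≈ 0.2 V, the transistor is in the active region as assumed.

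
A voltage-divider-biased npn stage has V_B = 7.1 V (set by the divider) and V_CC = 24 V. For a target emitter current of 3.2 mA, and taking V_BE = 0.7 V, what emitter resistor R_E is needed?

V_E = V_B − V_BE = 7.1 − 0.7 = 6.4 V.
R_E = V_E / I_E = 6.4 / 3.2 = 2 kΩ.

R_E ≈ 2 kΩ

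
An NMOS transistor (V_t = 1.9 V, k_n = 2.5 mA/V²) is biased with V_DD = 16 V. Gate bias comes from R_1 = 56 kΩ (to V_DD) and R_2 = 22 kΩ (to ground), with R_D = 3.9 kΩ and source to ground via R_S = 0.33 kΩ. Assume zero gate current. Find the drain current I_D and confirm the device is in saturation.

I_D ≈ 3.1 mA

V_G = V_DD·R_2/(R_1+R_2) = 16×22/78 = 4.51 V.
Assume saturation: I_D = (k_n/2)(V_GS − V_t)² with V_GS = V_G − I_D·R_S = 4.51 − 0.33·I_D.
Substituting gives 0.136·I_D² − 3.16·I_D + 8.53 = 0, with roots I_D = 3.13 or 20.1 mA.
The root I_D = 20.1 mA gives V_GS = -2.11 V ≤ V_t, so take I_D = 3.13 mA.
Then V_GS = 3.48 V and V_DS = V_DD − I_D(R_D+R_S) = 16 − 3.13×4.23 = 2.78 V.
Saturation requires V_DS ≥ V_GS − V_t = 1.58 V; 2.78 ≥ 1.58 ✓.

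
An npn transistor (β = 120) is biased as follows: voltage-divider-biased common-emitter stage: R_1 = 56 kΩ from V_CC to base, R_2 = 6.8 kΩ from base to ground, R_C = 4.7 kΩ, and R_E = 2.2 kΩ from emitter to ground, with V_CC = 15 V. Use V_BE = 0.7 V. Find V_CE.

Thevenize the base divider: V_Th = V_CC·R_2/(R_1+R_2) = 15×6.8/62.8 = 1.62 V, R_Th = R_1‖R_2 = 6.06 kΩ.
Base-emitter loop: V_Th = I_B·R_Th + V_BE + (β+1)I_B·R_E, so I_B = (1.62 − 0.7) / (6.06 + 121×2.2) = 0.00339 mA.
I_C = β·I_B = 120×0.00339 = 0.407 mA, and I_E = (β+1)I_B = 0.411 mA.
V_CE = V_CC − I_C·R_C − I_E·R_E = 15 − 0.407×4.7 − 0.411×2.2 = 12.2 V.
V_CE = 12.2 V > 0.2 V confirms active-region operation.

V_CE ≈ 12 V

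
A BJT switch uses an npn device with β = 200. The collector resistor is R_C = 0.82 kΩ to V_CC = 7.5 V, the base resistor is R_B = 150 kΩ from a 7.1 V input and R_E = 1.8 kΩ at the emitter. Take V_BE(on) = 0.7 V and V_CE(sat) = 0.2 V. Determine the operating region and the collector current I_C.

Assume active. Base-emitter loop: I_B = (V_BB − V_BE)/(R_B + (β+1)R_E) = (7.1 − 0.7)/(150 + 201×1.8) = 0.0125 mA.
I_C = β·I_B = 200×0.0125 = 2.5 mA.
V_CE = V_CC − I_C·R_C − I_E·R_E = 7.5 − 2.5×0.82 − 2.51×1.8 = 0.925 V > V_CE(sat), so the active-region assumption holds.

active; I_C ≈ 2.5 mA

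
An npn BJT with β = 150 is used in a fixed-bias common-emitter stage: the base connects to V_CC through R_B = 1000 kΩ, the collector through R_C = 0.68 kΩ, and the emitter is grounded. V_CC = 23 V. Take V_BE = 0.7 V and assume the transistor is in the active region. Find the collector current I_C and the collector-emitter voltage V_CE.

Base loop: V_CC = I_B·R_B + V_BE, so I_B = (23 − 0.7)/1000 kΩ = 0.0223 mA.
In the active region I_C = β·I_B = 150 × 0.0223 = 3.35 mA.
Collector loop: V_CE = V_CC − I_C·R_C = 23 − 3.35×0.68 = 20.7 V.
Since V_CE = 20.7 V > V_CE(sat) ≈ 0.2 V, the transistor is in the active region as assumed.

I_C ≈ 3.3 mA, V_CE ≈ 21 V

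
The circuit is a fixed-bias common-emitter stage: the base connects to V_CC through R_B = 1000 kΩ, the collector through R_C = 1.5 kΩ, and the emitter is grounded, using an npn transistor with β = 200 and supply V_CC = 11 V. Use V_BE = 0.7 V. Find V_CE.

Base loop: V_CC = I_B·R_B + V_BE, so I_B = (11 − 0.7)/1000 kΩ = 0.0103 mA.
In the active region I_C = β·I_B = 200 × 0.0103 = 2.06 mA.
Collector loop: V_CE = V_CC − I_C·R_C = 11 − 2.06×1.5 = 7.91 V.
Since V_CE = 7.91 V > V_CE(sat) ≈ 0.2 V, the transistor is in the active region as assumed.

V_CE ≈ 7.9 V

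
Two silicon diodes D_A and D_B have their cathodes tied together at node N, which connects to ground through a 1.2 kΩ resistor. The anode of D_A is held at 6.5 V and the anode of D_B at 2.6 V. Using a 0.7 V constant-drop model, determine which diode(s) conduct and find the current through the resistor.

Assume both conduct. Then node N would need to be at both 6.5−0.7 = 5.8 V and 2.6−0.7 = 1.9 V, which is impossible.
Assume only D_A conducts: V_N = 6.5 − 0.7 = 5.8 V, so I_R = 5.8/1.2 = 4.83 mA.
Check D_B: its anode-to-cathode voltage is 2.6 − 5.8 = -3.2 V < 0.7 V, so it is off. The assumption is consistent.

Only D_A conducts; I_R ≈ 4.8 mA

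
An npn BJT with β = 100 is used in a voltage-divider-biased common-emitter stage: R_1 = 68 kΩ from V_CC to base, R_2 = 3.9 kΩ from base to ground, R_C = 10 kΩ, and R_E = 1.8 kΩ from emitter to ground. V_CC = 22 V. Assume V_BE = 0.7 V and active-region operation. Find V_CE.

V_CE ≈ 19 V

Thevenize the base divider: V_Th = V_CC·R_2/(R_1+R_2) = 22×3.9/71.9 = 1.19 V, R_Th = R_1‖R_2 = 3.69 kΩ.
Base-emitter loop: V_Th = I_B·R_Th + V_BE + (β+1)I_B·R_E, so I_B = (1.19 − 0.7) / (3.69 + 101×1.8) = 0.00266 mA.
I_C = β·I_B = 100×0.00266 = 0.266 mA, and I_E = (β+1)I_B = 0.269 mA.
V_CE = V_CC − I_C·R_C − I_E·R_E = 22 − 0.266×10 − 0.269×1.8 = 18.9 V.
V_CE = 18.9 V > 0.2 V confirms active-region operation.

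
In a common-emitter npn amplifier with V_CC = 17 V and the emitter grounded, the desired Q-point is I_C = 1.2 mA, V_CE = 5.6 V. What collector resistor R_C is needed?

R_C ≈ 9.5 kΩ

Collector loop: V_CC = I_C·R_C + V_CE.
R_C = (V_CC − V_CE)/I_C = (17 − 5.6)/1.2 = 9.5 kΩ.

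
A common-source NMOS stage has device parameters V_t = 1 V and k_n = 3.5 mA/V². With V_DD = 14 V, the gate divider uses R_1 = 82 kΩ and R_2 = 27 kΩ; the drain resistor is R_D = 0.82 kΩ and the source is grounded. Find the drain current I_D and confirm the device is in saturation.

I_D ≈ 11 mA

V_G = V_DD·R_2/(R_1+R_2) = 14×27/109 = 3.47 V. With the source grounded, V_GS = V_G = 3.47 V.
Assume saturation: I_D = (k_n/2)(V_GS − V_t)² = (3.5/2)×(3.47 − 1)² = 1.75×2.47² = 10.7 mA.
V_DS = V_DD − I_D·R_D = 14 − 10.7×0.82 = 5.26 V.
Saturation requires V_DS ≥ V_GS − V_t = 2.47 V; 5.26 ≥ 2.47 ✓.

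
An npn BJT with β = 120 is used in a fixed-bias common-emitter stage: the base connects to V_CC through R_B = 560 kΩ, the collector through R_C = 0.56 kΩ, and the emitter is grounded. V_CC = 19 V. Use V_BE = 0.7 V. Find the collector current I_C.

I_C ≈ 3.9 mA

Base loop: V_CC = I_B·R_B + V_BE, so I_B = (19 − 0.7)/560 kΩ = 0.0327 mA.
In the active region I_C = β·I_B = 120 × 0.0327 = 3.92 mA.
Collector loop: V_CE = V_CC − I_C·R_C = 19 − 3.92×0.56 = 16.8 V.
Since V_CE = 16.8 V > V_CE(sat) ≈ 0.2 V, the transistor is in the active region as assumed.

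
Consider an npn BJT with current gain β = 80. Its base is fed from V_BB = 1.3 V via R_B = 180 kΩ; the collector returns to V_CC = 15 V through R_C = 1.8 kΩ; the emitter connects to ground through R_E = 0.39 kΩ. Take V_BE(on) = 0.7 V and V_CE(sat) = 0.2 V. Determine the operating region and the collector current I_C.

active; I_C ≈ 0.23 mA

Assume active. Base-emitter loop: I_B = (V_BB − V_BE)/(R_B + (β+1)R_E) = (1.3 − 0.7)/(180 + 81×0.39) = 0.00284 mA.
I_C = β·I_B = 80×0.00284 = 0.227 mA.
V_CE = V_CC − I_C·R_C − I_E·R_E = 15 − 0.227×1.8 − 0.23×0.39 = 14.5 V > V_CE(sat), so the active-region assumption holds.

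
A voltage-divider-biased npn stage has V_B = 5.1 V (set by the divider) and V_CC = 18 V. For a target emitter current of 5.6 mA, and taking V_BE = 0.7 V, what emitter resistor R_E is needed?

R_E ≈ 0.79 kΩ

V_E = V_B − V_BE = 5.1 − 0.7 = 4.4 V.
R_E = V_E / I_E = 4.4 / 5.6 = 0.786 kΩ.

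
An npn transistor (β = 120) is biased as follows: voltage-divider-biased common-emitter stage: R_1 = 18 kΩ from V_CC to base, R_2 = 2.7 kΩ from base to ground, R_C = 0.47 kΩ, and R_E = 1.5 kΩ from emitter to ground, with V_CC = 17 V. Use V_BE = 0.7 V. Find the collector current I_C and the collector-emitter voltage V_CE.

I_C ≈ 0.99 mA, V_CE ≈ 15 V

Thevenize the base divider: V_Th = V_CC·R_2/(R_1+R_2) = 17×2.7/20.7 = 2.22 V, R_Th = R_1‖R_2 = 2.35 kΩ.
Base-emitter loop: V_Th = I_B·R_Th + V_BE + (β+1)I_B·R_E, so I_B = (2.22 − 0.7) / (2.35 + 121×1.5) = 0.00825 mA.
I_C = β·I_B = 120×0.00825 = 0.99 mA, and I_E = (β+1)I_B = 0.999 mA.
V_CE = V_CC − I_C·R_C − I_E·R_E = 17 − 0.99×0.47 − 0.999×1.5 = 15 V.
V_CE = 15 V > 0.2 V confirms active-region operation.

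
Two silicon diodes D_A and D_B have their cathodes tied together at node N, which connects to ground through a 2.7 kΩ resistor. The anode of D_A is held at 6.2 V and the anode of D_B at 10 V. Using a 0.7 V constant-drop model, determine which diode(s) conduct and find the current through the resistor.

Only D_B conducts; I_R ≈ 3.4 mA

Assume both conduct. Then node N would need to be at both 6.2−0.7 = 5.5 V and 10−0.7 = 9.3 V, which is impossible.
Assume only D_B conducts: V_N = 10 − 0.7 = 9.3 V, so I_R = 9.3/2.7 = 3.44 mA.
Check D_A: its anode-to-cathode voltage is 6.2 − 9.3 = -3.1 V < 0.7 V, so it is off. The assumption is consistent.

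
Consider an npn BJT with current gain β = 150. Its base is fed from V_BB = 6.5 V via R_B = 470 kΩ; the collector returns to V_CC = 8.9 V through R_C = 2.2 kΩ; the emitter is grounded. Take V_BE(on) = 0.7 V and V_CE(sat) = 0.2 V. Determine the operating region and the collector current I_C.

Assume active. Base-emitter loop: I_B = (V_BB − V_BE)/R_B = (6.5 − 0.7)/470 = 0.0123 mA.
I_C = β·I_B = 150×0.0123 = 1.85 mA.
V_CE = V_CC − I_C·R_C = 8.9 − 1.85×2.2 = 4.83 V > V_CE(sat), so the active-region assumption holds.

active; I_C ≈ 1.9 mA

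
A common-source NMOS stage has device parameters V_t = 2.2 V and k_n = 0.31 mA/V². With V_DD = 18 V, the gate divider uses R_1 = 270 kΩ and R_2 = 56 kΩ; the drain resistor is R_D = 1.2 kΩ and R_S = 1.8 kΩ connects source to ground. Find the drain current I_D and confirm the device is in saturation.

V_G = V_DD·R_2/(R_1+R_2) = 18×56/326 = 3.09 V.
Assume saturation: I_D = (k_n/2)(V_GS − V_t)² with V_GS = V_G − I_D·R_S = 3.09 − 1.8·I_D.
Substituting gives 0.502·I_D² − 1.5·I_D + 0.123 = 0, with roots I_D = 0.0848 or 2.9 mA.
The root I_D = 2.9 mA gives V_GS = -2.12 V ≤ V_t, so take I_D = 0.0848 mA.
Then V_GS = 2.94 V and V_DS = V_DD − I_D(R_D+R_S) = 18 − 0.0848×3 = 17.7 V.
Saturation requires V_DS ≥ V_GS − V_t = 0.739 V; 17.7 ≥ 0.739 ✓.

I_D ≈ 0.085 mA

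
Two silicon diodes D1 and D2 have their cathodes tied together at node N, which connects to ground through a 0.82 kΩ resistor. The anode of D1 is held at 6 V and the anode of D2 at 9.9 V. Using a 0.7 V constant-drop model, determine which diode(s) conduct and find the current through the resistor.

Only D2 conducts; I_R ≈ 11 mA

Assume both conduct. Then node N would need to be at both 6−0.7 = 5.3 V and 9.9−0.7 = 9.2 V, which is impossible.
Assume only D2 conducts: V_N = 9.9 − 0.7 = 9.2 V, so I_R = 9.2/0.82 = 11.2 mA.
Check D1: its anode-to-cathode voltage is 6 − 9.2 = -3.2 V < 0.7 V, so it is off. The assumption is consistent.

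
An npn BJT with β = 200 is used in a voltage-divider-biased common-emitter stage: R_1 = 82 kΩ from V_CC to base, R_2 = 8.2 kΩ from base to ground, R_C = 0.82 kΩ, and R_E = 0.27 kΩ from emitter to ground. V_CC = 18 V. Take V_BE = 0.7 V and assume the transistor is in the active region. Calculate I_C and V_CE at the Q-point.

Thevenize the base divider: V_Th = V_CC·R_2/(R_1+R_2) = 18×8.2/90.2 = 1.64 V, R_Th = R_1‖R_2 = 7.45 kΩ.
Base-emitter loop: V_Th = I_B·R_Th + V_BE + (β+1)I_B·R_E, so I_B = (1.64 − 0.7) / (7.45 + 201×0.27) = 0.0152 mA.
I_C = β·I_B = 200×0.0152 = 3.03 mA, and I_E = (β+1)I_B = 3.05 mA.
V_CE = V_CC − I_C·R_C − I_E·R_E = 18 − 3.03×0.82 − 3.05×0.27 = 14.7 V.
V_CE = 14.7 V > 0.2 V confirms active-region operation.

I_C ≈ 3 mA, V_CE ≈ 15 V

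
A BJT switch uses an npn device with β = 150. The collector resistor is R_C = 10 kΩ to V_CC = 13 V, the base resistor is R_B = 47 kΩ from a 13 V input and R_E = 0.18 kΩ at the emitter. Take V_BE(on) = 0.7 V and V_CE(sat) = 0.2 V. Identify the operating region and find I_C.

saturation; I_C ≈ 1.3 mA

Assume active: I_B = (13 − 0.7)/(47 + 151×0.18) = 0.166 mA, I_C = β·I_B = 24.9 mA.
Then V_CE = 13 − 24.9×10 − 25×0.18 = -240 V < 0.2 V — the active assumption fails.
Re-solve with V_CE = 0.2 V. KCL at the emitter: V_E/R_E = (V_BB−0.7−V_E)/R_B + (V_CC−0.2−V_E)/R_C, giving V_E = 0.272 V.
I_C = (V_CC − 0.2 − V_E)/R_C = (12.8 − 0.272)/10 = 1.25 mA.
Check: I_B = (12.3 − 0.272)/47 = 0.256 mA, and β·I_B = 38.4 mA > I_C, confirming saturation.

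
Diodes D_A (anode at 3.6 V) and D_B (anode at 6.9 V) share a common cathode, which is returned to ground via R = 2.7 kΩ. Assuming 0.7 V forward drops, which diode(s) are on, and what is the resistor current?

Only D_B conducts; I_R ≈ 2.3 mA

Assume both conduct. Then node N would need to be at both 3.6−0.7 = 2.9 V and 6.9−0.7 = 6.2 V, which is impossible.
Assume only D_B conducts: V_N = 6.9 − 0.7 = 6.2 V, so I_R = 6.2/2.7 = 2.3 mA.
Check D_A: its anode-to-cathode voltage is 3.6 − 6.2 = -2.6 V < 0.7 V, so it is off. The assumption is consistent.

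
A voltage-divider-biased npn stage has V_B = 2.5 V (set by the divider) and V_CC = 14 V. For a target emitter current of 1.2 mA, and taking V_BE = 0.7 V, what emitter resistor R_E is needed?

R_E ≈ 1.5 kΩ

V_E = V_B − V_BE = 2.5 − 0.7 = 1.8 V.
R_E = V_E / I_E = 1.8 / 1.2 = 1.5 kΩ.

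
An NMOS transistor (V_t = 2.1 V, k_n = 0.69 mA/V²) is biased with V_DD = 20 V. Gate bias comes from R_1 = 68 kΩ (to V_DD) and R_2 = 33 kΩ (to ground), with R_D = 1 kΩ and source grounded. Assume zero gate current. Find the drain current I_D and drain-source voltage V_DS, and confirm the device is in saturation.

V_G = V_DD·R_2/(R_1+R_2) = 20×33/101 = 6.53 V. With the source grounded, V_GS = V_G = 6.53 V.
Assume saturation: I_D = (k_n/2)(V_GS − V_t)² = (0.69/2)×(6.53 − 2.1)² = 0.345×4.43² = 6.78 mA.
V_DS = V_DD − I_D·R_D = 20 − 6.78×1 = 13.2 V.
Saturation requires V_DS ≥ V_GS − V_t = 4.43 V; 13.2 ≥ 4.43 ✓.

I_D ≈ 6.8 mA, V_DS ≈ 13 V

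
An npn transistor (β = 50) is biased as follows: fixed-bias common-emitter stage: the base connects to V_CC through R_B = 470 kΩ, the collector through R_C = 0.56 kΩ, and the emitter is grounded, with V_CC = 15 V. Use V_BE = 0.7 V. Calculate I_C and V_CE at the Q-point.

Base loop: V_CC = I_B·R_B + V_BE, so I_B = (15 − 0.7)/470 kΩ = 0.0304 mA.
In the active region I_C = β·I_B = 50 × 0.0304 = 1.52 mA.
Collector loop: V_CE = V_CC − I_C·R_C = 15 − 1.52×0.56 = 14.1 V.
Since V_CE = 14.1 V > V_CE(sat) ≈ 0.2 V, the transistor is in the active region as assumed.

I_C ≈ 1.5 mA, V_CE ≈ 14 V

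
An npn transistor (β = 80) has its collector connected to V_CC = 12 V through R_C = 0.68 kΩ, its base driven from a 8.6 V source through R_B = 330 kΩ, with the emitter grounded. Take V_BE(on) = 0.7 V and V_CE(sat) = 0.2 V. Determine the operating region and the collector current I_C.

Assume active. Base-emitter loop: I_B = (V_BB − V_BE)/R_B = (8.6 − 0.7)/330 = 0.0239 mA.
I_C = β·I_B = 80×0.0239 = 1.92 mA.
V_CE = V_CC − I_C·R_C = 12 − 1.92×0.68 = 10.7 V > V_CE(sat), so the active-region assumption holds.

active; I_C ≈ 1.9 mA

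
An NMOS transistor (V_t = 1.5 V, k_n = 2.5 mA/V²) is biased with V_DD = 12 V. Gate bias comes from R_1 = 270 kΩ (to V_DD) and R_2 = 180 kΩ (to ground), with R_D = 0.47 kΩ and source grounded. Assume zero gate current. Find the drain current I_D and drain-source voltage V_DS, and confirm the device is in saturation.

I_D ≈ 14 mA, V_DS ≈ 5.6 V

V_G = V_DD·R_2/(R_1+R_2) = 12×180/450 = 4.8 V. With the source grounded, V_GS = V_G = 4.8 V.
Assume saturation: I_D = (k_n/2)(V_GS − V_t)² = (2.5/2)×(4.8 − 1.5)² = 1.25×3.3² = 13.6 mA.
V_DS = V_DD − I_D·R_D = 12 − 13.6×0.47 = 5.6 V.
Saturation requires V_DS ≥ V_GS − V_t = 3.3 V; 5.6 ≥ 3.3 ✓.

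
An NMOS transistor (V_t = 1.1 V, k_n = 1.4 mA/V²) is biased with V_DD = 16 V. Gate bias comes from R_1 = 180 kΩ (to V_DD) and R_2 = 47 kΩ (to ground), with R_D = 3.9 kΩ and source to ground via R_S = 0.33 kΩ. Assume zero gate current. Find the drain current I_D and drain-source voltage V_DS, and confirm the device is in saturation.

V_G = V_DD·R_2/(R_1+R_2) = 16×47/227 = 3.31 V.
Assume saturation: I_D = (k_n/2)(V_GS − V_t)² with V_GS = V_G − I_D·R_S = 3.31 − 0.33·I_D.
Substituting gives 0.0762·I_D² − 2.02·I_D + 3.43 = 0, with roots I_D = 1.82 or 24.7 mA.
The root I_D = 24.7 mA gives V_GS = -4.84 V ≤ V_t, so take I_D = 1.82 mA.
Then V_GS = 2.71 V and V_DS = V_DD − I_D(R_D+R_S) = 16 − 1.82×4.23 = 8.3 V.
Saturation requires V_DS ≥ V_GS − V_t = 1.61 V; 8.3 ≥ 1.61 ✓.

I_D ≈ 1.8 mA, V_DS ≈ 8.3 V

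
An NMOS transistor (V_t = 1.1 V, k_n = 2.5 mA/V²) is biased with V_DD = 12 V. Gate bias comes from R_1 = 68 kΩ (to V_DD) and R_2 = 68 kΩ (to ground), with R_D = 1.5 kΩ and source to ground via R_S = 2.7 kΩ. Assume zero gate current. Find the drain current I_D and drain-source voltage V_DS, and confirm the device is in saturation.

V_G = V_DD·R_2/(R_1+R_2) = 12×68/136 = 6 V.
Assume saturation: I_D = (k_n/2)(V_GS − V_t)² with V_GS = V_G − I_D·R_S = 6 − 2.7·I_D.
Substituting gives 9.11·I_D² − 34.1·I_D + 30 = 0, with roots I_D = 1.42 or 2.32 mA.
The root I_D = 2.32 mA gives V_GS = -0.262 V ≤ V_t, so take I_D = 1.42 mA.
Then V_GS = 2.17 V and V_DS = V_DD − I_D(R_D+R_S) = 12 − 1.42×4.2 = 6.04 V.
Saturation requires V_DS ≥ V_GS − V_t = 1.07 V; 6.04 ≥ 1.07 ✓.

I_D ≈ 1.4 mA, V_DS ≈ 6 V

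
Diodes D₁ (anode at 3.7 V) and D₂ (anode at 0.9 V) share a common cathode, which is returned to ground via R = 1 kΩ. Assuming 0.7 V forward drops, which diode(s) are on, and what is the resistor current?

Assume both conduct. Then node N would need to be at both 3.7−0.7 = 3 V and 0.9−0.7 = 0.2 V, which is impossible.
Assume only D₁ conducts: V_N = 3.7 − 0.7 = 3 V, so I_R = 3/1 = 3 mA.
Check D₂: its anode-to-cathode voltage is 0.9 − 3 = -2.1 V < 0.7 V, so it is off. The assumption is consistent.

Only D₁ conducts; I_R ≈ 3 mA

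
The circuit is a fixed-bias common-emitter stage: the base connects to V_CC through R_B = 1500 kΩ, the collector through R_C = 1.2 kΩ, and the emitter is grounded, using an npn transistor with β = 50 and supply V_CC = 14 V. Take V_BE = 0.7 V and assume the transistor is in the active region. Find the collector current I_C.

I_C ≈ 0.44 mA

Base loop: V_CC = I_B·R_B + V_BE, so I_B = (14 − 0.7)/1500 kΩ = 0.00887 mA.
In the active region I_C = β·I_B = 50 × 0.00887 = 0.443 mA.
Collector loop: V_CE = V_CC − I_C·R_C = 14 − 0.443×1.2 = 13.5 V.
Since V_CE = 13.5 V > V_CE(sat) ≈ 0.2 V, the transistor is in the active region as assumed.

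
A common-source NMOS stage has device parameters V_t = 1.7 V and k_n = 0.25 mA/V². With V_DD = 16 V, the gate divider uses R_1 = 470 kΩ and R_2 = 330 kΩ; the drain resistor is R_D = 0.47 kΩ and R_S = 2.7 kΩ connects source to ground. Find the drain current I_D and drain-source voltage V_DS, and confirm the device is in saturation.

V_G = V_DD·R_2/(R_1+R_2) = 16×330/800 = 6.6 V.
Assume saturation: I_D = (k_n/2)(V_GS − V_t)² with V_GS = V_G − I_D·R_S = 6.6 − 2.7·I_D.
Substituting gives 0.911·I_D² − 4.31·I_D + 3 = 0, with roots I_D = 0.849 or 3.88 mA.
The root I_D = 3.88 mA gives V_GS = -3.87 V ≤ V_t, so take I_D = 0.849 mA.
Then V_GS = 4.31 V and V_DS = V_DD − I_D(R_D+R_S) = 16 − 0.849×3.17 = 13.3 V.
Saturation requires V_DS ≥ V_GS − V_t = 2.61 V; 13.3 ≥ 2.61 ✓.

I_D ≈ 0.85 mA, V_DS ≈ 13 V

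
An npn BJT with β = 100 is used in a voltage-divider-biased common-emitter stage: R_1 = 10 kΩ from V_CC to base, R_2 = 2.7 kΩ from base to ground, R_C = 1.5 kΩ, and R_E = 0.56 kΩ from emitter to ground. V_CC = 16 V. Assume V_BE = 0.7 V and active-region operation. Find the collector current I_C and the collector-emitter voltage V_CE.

Thevenize the base divider: V_Th = V_CC·R_2/(R_1+R_2) = 16×2.7/12.7 = 3.4 V, R_Th = R_1‖R_2 = 2.13 kΩ.
Base-emitter loop: V_Th = I_B·R_Th + V_BE + (β+1)I_B·R_E, so I_B = (3.4 − 0.7) / (2.13 + 101×0.56) = 0.046 mA.
I_C = β·I_B = 100×0.046 = 4.6 mA, and I_E = (β+1)I_B = 4.65 mA.
V_CE = V_CC − I_C·R_C − I_E·R_E = 16 − 4.6×1.5 − 4.65×0.56 = 6.49 V.
V_CE = 6.49 V > 0.2 V confirms active-region operation.

I_C ≈ 4.6 mA, V_CE ≈ 6.5 V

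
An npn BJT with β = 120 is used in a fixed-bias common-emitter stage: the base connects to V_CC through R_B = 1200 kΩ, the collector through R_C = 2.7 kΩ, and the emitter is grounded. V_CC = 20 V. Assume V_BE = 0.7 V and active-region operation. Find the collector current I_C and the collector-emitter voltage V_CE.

I_C ≈ 1.9 mA, V_CE ≈ 15 V

Base loop: V_CC = I_B·R_B + V_BE, so I_B = (20 − 0.7)/1200 kΩ = 0.0161 mA.
In the active region I_C = β·I_B = 120 × 0.0161 = 1.93 mA.
Collector loop: V_CE = V_CC − I_C·R_C = 20 − 1.93×2.7 = 14.8 V.
Since V_CE = 14.8 V > V_CE(sat) ≈ 0.2 V, the transistor is in the active region as assumed.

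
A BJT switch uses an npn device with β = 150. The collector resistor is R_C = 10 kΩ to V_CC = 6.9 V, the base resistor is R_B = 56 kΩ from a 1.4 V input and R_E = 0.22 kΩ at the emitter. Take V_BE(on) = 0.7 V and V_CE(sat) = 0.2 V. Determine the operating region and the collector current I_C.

saturation; I_C ≈ 0.66 mA

Assume active: I_B = (1.4 − 0.7)/(56 + 151×0.22) = 0.00785 mA, I_C = β·I_B = 1.18 mA.
Then V_CE = 6.9 − 1.18×10 − 1.18×0.22 = -5.13 V < 0.2 V — the active assumption fails.
Re-solve with V_CE = 0.2 V. KCL at the emitter: V_E/R_E = (V_BB−0.7−V_E)/R_B + (V_CC−0.2−V_E)/R_C, giving V_E = 0.146 V.
I_C = (V_CC − 0.2 − V_E)/R_C = (6.7 − 0.146)/10 = 0.655 mA.
Check: I_B = (0.7 − 0.146)/56 = 0.00989 mA, and β·I_B = 1.48 mA > I_C, confirming saturation.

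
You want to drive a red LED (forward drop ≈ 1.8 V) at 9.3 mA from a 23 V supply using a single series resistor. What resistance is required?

The resistor drops V_S − V_D = 23 − 1.8 = 21.2 V at 9.3 mA.
R = 21.2 V / 9.3 mA = 2.28 kΩ.

R ≈ 2.3 kΩ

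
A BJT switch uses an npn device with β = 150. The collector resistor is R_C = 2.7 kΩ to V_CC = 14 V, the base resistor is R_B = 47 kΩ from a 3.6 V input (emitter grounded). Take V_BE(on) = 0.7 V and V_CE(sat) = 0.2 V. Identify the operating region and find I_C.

Assume active: I_B = (3.6 − 0.7)/47 = 0.0617 mA, giving I_C = β·I_B = 9.26 mA.
But then V_CE = 14 − 9.26×2.7 = -11 V < V_CE(sat) = 0.2 V — impossible in the active region.
So the transistor is saturated. With V_CE = 0.2 V, I_C = (V_CC − 0.2)/R_C = 13.8/2.7 = 5.11 mA.
Check: β·I_B = 9.26 mA > I_C = 5.11 mA, confirming saturation.

saturation; I_C ≈ 5.1 mA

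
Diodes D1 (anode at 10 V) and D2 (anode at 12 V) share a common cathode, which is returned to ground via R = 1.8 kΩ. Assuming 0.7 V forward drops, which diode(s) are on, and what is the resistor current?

Assume both conduct. Then node N would need to be at both 10−0.7 = 9.3 V and 12−0.7 = 11.3 V, which is impossible.
Assume only D2 conducts: V_N = 12 − 0.7 = 11.3 V, so I_R = 11.3/1.8 = 6.28 mA.
Check D1: its anode-to-cathode voltage is 10 − 11.3 = -1.3 V < 0.7 V, so it is off. The assumption is consistent.

Only D2 conducts; I_R ≈ 6.3 mA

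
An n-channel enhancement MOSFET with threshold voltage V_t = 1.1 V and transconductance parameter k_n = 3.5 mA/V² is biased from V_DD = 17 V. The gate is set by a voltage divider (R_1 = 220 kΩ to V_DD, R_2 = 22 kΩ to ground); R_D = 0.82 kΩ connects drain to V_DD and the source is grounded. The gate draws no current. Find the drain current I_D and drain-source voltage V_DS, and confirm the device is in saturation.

V_G = V_DD·R_2/(R_1+R_2) = 17×22/242 = 1.55 V. With the source grounded, V_GS = V_G = 1.55 V.
Assume saturation: I_D = (k_n/2)(V_GS − V_t)² = (3.5/2)×(1.55 − 1.1)² = 1.75×0.445² = 0.347 mA.
V_DS = V_DD − I_D·R_D = 17 − 0.347×0.82 = 16.7 V.
Saturation requires V_DS ≥ V_GS − V_t = 0.445 V; 16.7 ≥ 0.445 ✓.

I_D ≈ 0.35 mA, V_DS ≈ 17 V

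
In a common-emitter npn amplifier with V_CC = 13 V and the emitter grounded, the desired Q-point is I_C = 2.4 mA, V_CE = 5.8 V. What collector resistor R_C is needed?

R_C ≈ 3 kΩ

Collector loop: V_CC = I_C·R_C + V_CE.
R_C = (V_CC − V_CE)/I_C = (13 − 5.8)/2.4 = 3 kΩ.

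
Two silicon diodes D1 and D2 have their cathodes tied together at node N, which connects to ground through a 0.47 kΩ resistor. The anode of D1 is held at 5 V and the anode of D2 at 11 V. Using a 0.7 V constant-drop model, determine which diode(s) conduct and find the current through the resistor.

Assume both conduct. Then node N would need to be at both 5−0.7 = 4.3 V and 11−0.7 = 10.3 V, which is impossible.
Assume only D2 conducts: V_N = 11 − 0.7 = 10.3 V, so I_R = 10.3/0.47 = 21.9 mA.
Check D1: its anode-to-cathode voltage is 5 − 10.3 = -5.3 V < 0.7 V, so it is off. The assumption is consistent.

Only D2 conducts; I_R ≈ 22 mA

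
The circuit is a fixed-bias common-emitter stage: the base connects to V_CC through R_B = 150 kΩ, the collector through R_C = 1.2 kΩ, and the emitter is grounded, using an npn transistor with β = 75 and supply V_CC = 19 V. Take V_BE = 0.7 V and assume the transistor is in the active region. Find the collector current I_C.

Base loop: V_CC = I_B·R_B + V_BE, so I_B = (19 − 0.7)/150 kΩ = 0.122 mA.
In the active region I_C = β·I_B = 75 × 0.122 = 9.15 mA.
Collector loop: V_CE = V_CC − I_C·R_C = 19 − 9.15×1.2 = 8.02 V.
Since V_CE = 8.02 V > V_CE(sat) ≈ 0.2 V, the transistor is in the active region as assumed.

I_C ≈ 9.2 mA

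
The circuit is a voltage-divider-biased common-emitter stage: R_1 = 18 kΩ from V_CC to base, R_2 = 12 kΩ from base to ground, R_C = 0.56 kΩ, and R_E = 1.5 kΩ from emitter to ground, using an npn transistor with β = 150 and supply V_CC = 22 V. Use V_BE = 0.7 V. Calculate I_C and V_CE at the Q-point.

Thevenize the base divider: V_Th = V_CC·R_2/(R_1+R_2) = 22×12/30 = 8.8 V, R_Th = R_1‖R_2 = 7.2 kΩ.
Base-emitter loop: V_Th = I_B·R_Th + V_BE + (β+1)I_B·R_E, so I_B = (8.8 − 0.7) / (7.2 + 151×1.5) = 0.0347 mA.
I_C = β·I_B = 150×0.0347 = 5.2 mA, and I_E = (β+1)I_B = 5.23 mA.
V_CE = V_CC − I_C·R_C − I_E·R_E = 22 − 5.2×0.56 − 5.23×1.5 = 11.2 V.
V_CE = 11.2 V > 0.2 V confirms active-region operation.

I_C ≈ 5.2 mA, V_CE ≈ 11 V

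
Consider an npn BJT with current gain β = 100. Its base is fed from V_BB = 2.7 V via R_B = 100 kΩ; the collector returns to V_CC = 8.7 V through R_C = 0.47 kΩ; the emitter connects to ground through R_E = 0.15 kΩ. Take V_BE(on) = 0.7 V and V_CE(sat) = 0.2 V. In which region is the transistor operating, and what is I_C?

Assume active. Base-emitter loop: I_B = (V_BB − V_BE)/(R_B + (β+1)R_E) = (2.7 − 0.7)/(100 + 101×0.15) = 0.0174 mA.
I_C = β·I_B = 100×0.0174 = 1.74 mA.
V_CE = V_CC − I_C·R_C − I_E·R_E = 8.7 − 1.74×0.47 − 1.75×0.15 = 7.62 V > V_CE(sat), so the active-region assumption holds.

active; I_C ≈ 1.7 mA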